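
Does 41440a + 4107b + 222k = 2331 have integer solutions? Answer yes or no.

gcd(41440, 4107) = 37.
gcd(37, 222) = 37.
37 divides 2331, so integer solutions exist.

yes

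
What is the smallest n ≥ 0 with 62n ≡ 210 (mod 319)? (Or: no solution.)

gcd(319, 62) = 1  (319 = 5×62 + 9, 62 = 6×9 + 8, 9 = 1×8 + 1, 8 = 8×1).
1 divides 210, so solutions exist.
Back-substituting, 62×(-36) + 319×(7) = 1.
So 62×(-36) ≡ 1 (mod 319); multiply by 210: n ≡ -7560 (mod 319).
Smallest nonnegative: n = -7560 mod 319 = 96.

96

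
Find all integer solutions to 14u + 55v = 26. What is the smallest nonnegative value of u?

gcd(55, 14) = 1.
1 divides 26, so solutions exist.
By Bézout, 14×(4) + 55×(-1) = 1.
Scale by 26/1 = 26: (u₀, v₀) = (104, -26).
General solution: u = 104 + 55t, v = -26 - 14t for integer t.
u ≥ 0: smallest is 104 mod 55 = 49 (at t = -1), with v = -12.

49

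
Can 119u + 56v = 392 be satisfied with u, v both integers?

yes

gcd(119, 56) = 7  (119 = 2*56 + 7, 56 = 8*7).
7 divides 392, so integer solutions exist.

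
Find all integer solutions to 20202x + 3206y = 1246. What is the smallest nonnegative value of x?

gcd(20202, 3206) = 14  (20202 = 6×3206 + 966, 3206 = 3×966 + 308, 966 = 3×308 + 42, 308 = 7×42 + 14, 42 = 3×14).
14 divides 1246, so solutions exist.
Back-substituting, 20202×(-73) + 3206×(460) = 14.
Scale by 1246/14 = 89: (x₀, y₀) = (-6497, 40940).
General solution: x = -6497 + 229t, y = 40940 - 1443t for integer t.
x ≥ 0: smallest is -6497 mod 229 = 144 (at t = 29), with y = -907.

144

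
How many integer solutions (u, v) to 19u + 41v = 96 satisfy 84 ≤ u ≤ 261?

gcd(41, 19) = 1  (41 = 2*19 + 3, 19 = 6*3 + 1, 3 = 3*1).
Back-substituting, 19*(13) + 41*(-6) = 1.
Scale by 96: particular solution (1248, -576); reduce u mod 41: (18, -6).
General solution: u = 18 + 41t, v = -6 - 19t for integer t.
84 ≤ 18 + 41t ≤ 261 gives t ∈ [2, 5], which is 4 values.

4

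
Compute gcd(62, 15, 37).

gcd(62, 15) = 1.
gcd(1, 37) = 1.

1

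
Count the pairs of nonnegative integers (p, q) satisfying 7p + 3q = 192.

10

gcd(7, 3) = 1.
By Bézout, 7*(1) + 3*(-2) = 1.
One solution: (0, 64).
General: p = 0 + 3t, q = 64 - 7t.
p ≥ 0 ⇒ t ≥ 0; q ≥ 0 ⇒ t ≤ 9. So t ∈ [0, 9]: 10 solutions.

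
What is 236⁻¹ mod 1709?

1499

gcd(1709, 236) = 1.
By Bézout, 236×(-210) + 1709×(29) = 1.
So 236×-210 ≡ 1 (mod 1709), and -210 mod 1709 = 1499.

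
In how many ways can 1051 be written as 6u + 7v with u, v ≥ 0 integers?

25

gcd(7, 6) = 1.
By Bézout, 6·(-1) + 7·(1) = 1.
One solution: (6, 145).
General: u = 6 + 7t, v = 145 - 6t.
u ≥ 0 ⇒ t ≥ 0; v ≥ 0 ⇒ t ≤ 24. So t ∈ [0, 24]: 25 solutions.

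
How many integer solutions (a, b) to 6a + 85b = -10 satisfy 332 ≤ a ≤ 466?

1

gcd(85, 6) = 1  (85 = 14·6 + 1, 6 = 6·1).
Back-substituting, 6·(-14) + 85·(1) = 1.
Scale by -10: particular solution (140, -10); reduce a mod 85: (55, -4).
General solution: a = 55 + 85t, b = -4 - 6t for integer t.
332 ≤ 55 + 85t ≤ 466 gives t ∈ [4, 4], which is 1 value.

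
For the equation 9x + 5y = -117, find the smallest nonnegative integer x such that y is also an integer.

gcd(9, 5) = 1  (9 = 1*5 + 4, 5 = 1*4 + 1, 4 = 4*1).
1 divides -117, so solutions exist.
Back-substituting, 9*(-1) + 5*(2) = 1.
Scale by -117/1 = -117: (x₀, y₀) = (117, -234).
General solution: x = 117 + 5t, y = -234 - 9t for integer t.
x ≥ 0: smallest is 117 mod 5 = 2 (at t = -23), with y = -27.

2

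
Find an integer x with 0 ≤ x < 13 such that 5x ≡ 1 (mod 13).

gcd(13, 5) = 1.
By Bézout, 5·(-5) + 13·(2) = 1.
So 5·-5 ≡ 1 (mod 13), and -5 mod 13 = 8.

8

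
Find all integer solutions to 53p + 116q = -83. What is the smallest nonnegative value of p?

gcd(116, 53) = 1.
1 divides -83, so solutions exist.
By Bézout, 53·(-35) + 116·(16) = 1.
Scale by -83/1 = -83: (p₀, q₀) = (2905, -1328).
General solution: p = 2905 + 116t, q = -1328 - 53t for integer t.
p ≥ 0: smallest is 2905 mod 116 = 5 (at t = -25), with q = -3.

5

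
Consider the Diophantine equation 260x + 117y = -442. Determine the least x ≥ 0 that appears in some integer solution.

gcd(260, 117) = 13  (260 = 2·117 + 26, 117 = 4·26 + 13, 26 = 2·13).
13 divides -442, so solutions exist.
Back-substituting, 260·(-4) + 117·(9) = 13.
Scale by -442/13 = -34: (x₀, y₀) = (136, -306).
General solution: x = 136 + 9t, y = -306 - 20t for integer t.
x ≥ 0: smallest is 136 mod 9 = 1 (at t = -15), with y = -6.

1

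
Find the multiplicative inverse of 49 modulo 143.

gcd(143, 49) = 1.
By Bézout, 49*(-35) + 143*(12) = 1.
So 49*-35 ≡ 1 (mod 143), and -35 mod 143 = 108.

108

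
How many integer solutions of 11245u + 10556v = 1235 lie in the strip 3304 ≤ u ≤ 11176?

gcd(11245, 10556) = 13  (11245 = 1×10556 + 689, 10556 = 15×689 + 221, 689 = 3×221 + 26, 221 = 8×26 + 13, 26 = 2×13).
Back-substituting, 11245×(-383) + 10556×(408) = 13.
Scale by 95: particular solution (-36385, 38760); reduce u mod 812: (155, -165).
General solution: u = 155 + 812t, v = -165 - 865t for integer t.
3304 ≤ 155 + 812t ≤ 11176 gives t ∈ [4, 13], which is 10 values.

10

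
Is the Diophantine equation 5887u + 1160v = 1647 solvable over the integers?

gcd(5887, 1160) = 29.
29 does not divide 1647 (remainder 23), so no integer solutions.

no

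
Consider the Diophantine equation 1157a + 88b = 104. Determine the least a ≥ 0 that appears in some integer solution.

8

gcd(1157, 88):
  1157 = 13*88 + 13
  88 = 6*13 + 10
  13 = 1*10 + 3
  10 = 3*3 + 1
  3 = 3*1
so gcd(1157, 88) = 1.
1 divides 104, so solutions exist.
Back-substitute for Bézout coefficients:
  1 = 10 - 3*3
  ... = 1157*(-27) + 88*(355)
Scale by 104/1 = 104: (a₀, b₀) = (-2808, 36920).
General solution: a = -2808 + 88t, b = 36920 - 1157t for integer t.
a ≥ 0: smallest is -2808 mod 88 = 8 (at t = 32), with b = -104.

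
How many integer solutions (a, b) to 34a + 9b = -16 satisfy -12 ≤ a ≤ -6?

1

gcd(34, 9):
  34 = 3*9 + 7
  9 = 1*7 + 2
  7 = 3*2 + 1
  2 = 2*1
so gcd(34, 9) = 1.
Back-substitute for Bézout coefficients:
  1 = 7 - 3*2
  ... = 34*(4) + 9*(-15)
Scale by -16: particular solution (-64, 240); reduce a mod 9: (8, -32).
General solution: a = 8 + 9t, b = -32 - 34t for integer t.
-12 ≤ 8 + 9t ≤ -6 gives t ∈ [-2, -2], which is 1 value.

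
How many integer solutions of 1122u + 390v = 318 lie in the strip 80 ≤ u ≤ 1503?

22

gcd(1122, 390) = 6  (1122 = 2·390 + 342, 390 = 1·342 + 48, 342 = 7·48 + 6, 48 = 8·6).
Back-substituting, 1122·(8) + 390·(-23) = 6.
Scale by 53: particular solution (424, -1219); reduce u mod 65: (34, -97).
General solution: u = 34 + 65t, v = -97 - 187t for integer t.
80 ≤ 34 + 65t ≤ 1503 gives t ∈ [1, 22], which is 22 values.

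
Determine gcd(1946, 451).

gcd(1946, 451):
  1946 = 4*451 + 142
  451 = 3*142 + 25
  142 = 5*25 + 17
  25 = 1*17 + 8
  17 = 2*8 + 1
  8 = 8*1
so gcd(1946, 451) = 1.

1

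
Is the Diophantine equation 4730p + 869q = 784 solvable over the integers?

gcd(4730, 869) = 11  (4730 = 5*869 + 385, 869 = 2*385 + 99, 385 = 3*99 + 88, 99 = 1*88 + 11, 88 = 8*11).
11 does not divide 784 (remainder 3), so no integer solutions.

no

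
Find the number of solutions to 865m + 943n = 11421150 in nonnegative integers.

14

gcd(943, 865) = 1.
By Bézout, 865·(-133) + 943·(122) = 1.
One solution: (683, 11485).
General: m = 683 + 943t, n = 11485 - 865t.
m ≥ 0 ⇒ t ≥ 0; n ≥ 0 ⇒ t ≤ 13. So t ∈ [0, 13]: 14 solutions.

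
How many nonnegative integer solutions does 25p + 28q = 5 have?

gcd(28, 25) = 1.
By Bézout, 25·(9) + 28·(-8) = 1.
One solution: (17, -15).
General: p = 17 + 28t, q = -15 - 25t.
p ≥ 0 ⇒ t ≥ 0; q ≥ 0 ⇒ t ≤ -1. So t ∈ [0, -1]: 0 solutions.

0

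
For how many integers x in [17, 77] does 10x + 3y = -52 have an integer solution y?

21

gcd(10, 3):
  10 = 3*3 + 1
  3 = 3*1
so gcd(10, 3) = 1.
Back-substitute for Bézout coefficients:
  1 = 10 - 3*3
  ... = 10*(1) + 3*(-3)
Scale by -52: particular solution (-52, 156); reduce x mod 3: (2, -24).
General solution: x = 2 + 3t, y = -24 - 10t for integer t.
17 ≤ 2 + 3t ≤ 77 gives t ∈ [5, 25], which is 21 values.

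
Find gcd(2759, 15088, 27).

1

gcd(15088, 2759):
  15088 = 5*2759 + 1293
  2759 = 2*1293 + 173
  1293 = 7*173 + 82
  173 = 2*82 + 9
  82 = 9*9 + 1
  9 = 9*1
so gcd(15088, 2759) = 1.
gcd(1, 27) = 1.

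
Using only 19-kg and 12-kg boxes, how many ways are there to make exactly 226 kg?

1

Need nonnegative integers with 19j + 12k = 226.
gcd(19, 12) = 1, and 19·(-5) + 12·(8) = 1.
So (j₀, k₀) = (-1130, 1808); general j = -1130 + 12t, k = 1808 - 19t.
j ≥ 0 ⇒ t ≥ 95; k ≥ 0 ⇒ t ≤ 95. That's 1 value of t.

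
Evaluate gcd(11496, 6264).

24

gcd(11496, 6264):
  11496 = 1*6264 + 5232
  6264 = 1*5232 + 1032
  5232 = 5*1032 + 72
  1032 = 14*72 + 24
  72 = 3*24
so gcd(11496, 6264) = 24.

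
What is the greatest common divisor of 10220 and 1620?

gcd(10220, 1620):
  10220 = 6·1620 + 500
  1620 = 3·500 + 120
  500 = 4·120 + 20
  120 = 6·20
so gcd(10220, 1620) = 20.

20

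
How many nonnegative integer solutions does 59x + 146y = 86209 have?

10

gcd(146, 59) = 1.
By Bézout, 59*(-47) + 146*(19) = 1.
One solution: (115, 544).
General: x = 115 + 146t, y = 544 - 59t.
x ≥ 0 ⇒ t ≥ 0; y ≥ 0 ⇒ t ≤ 9. So t ∈ [0, 9]: 10 solutions.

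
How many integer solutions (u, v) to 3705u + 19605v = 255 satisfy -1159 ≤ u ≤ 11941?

10

gcd(19605, 3705) = 15.
By Bézout, 3705·(127) + 19605·(-24) = 15.
Particular solution: (852, -161).
General solution: u = 852 + 1307t, v = -161 - 247t for integer t.
-1159 ≤ 852 + 1307t ≤ 11941 gives t ∈ [-1, 8], which is 10 values.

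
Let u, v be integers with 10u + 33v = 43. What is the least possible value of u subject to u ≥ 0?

gcd(33, 10):
  33 = 3·10 + 3
  10 = 3·3 + 1
  3 = 3·1
so gcd(33, 10) = 1.
1 divides 43, so solutions exist.
Back-substitute for Bézout coefficients:
  1 = 10 - 3·3
  ... = 10·(10) + 33·(-3)
Scale by 43/1 = 43: (u₀, v₀) = (430, -129).
General solution: u = 430 + 33t, v = -129 - 10t for integer t.
u ≥ 0: smallest is 430 mod 33 = 1 (at t = -13), with v = 1.

1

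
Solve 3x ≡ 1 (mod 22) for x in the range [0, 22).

15

gcd(22, 3) = 1.
By Bézout, 3·(-7) + 22·(1) = 1.
So 3·-7 ≡ 1 (mod 22), and -7 mod 22 = 15.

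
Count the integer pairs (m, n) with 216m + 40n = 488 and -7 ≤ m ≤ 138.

gcd(216, 40):
  216 = 5·40 + 16
  40 = 2·16 + 8
  16 = 2·8
so gcd(216, 40) = 8.
Back-substitute for Bézout coefficients:
  8 = 40 - 2·16
  ... = 216·(-2) + 40·(11)
Scale by 61: particular solution (-122, 671); reduce m mod 5: (3, -4).
General solution: m = 3 + 5t, n = -4 - 27t for integer t.
-7 ≤ 3 + 5t ≤ 138 gives t ∈ [-2, 27], which is 30 values.

30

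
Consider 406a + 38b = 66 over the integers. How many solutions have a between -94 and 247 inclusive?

18

gcd(406, 38) = 2  (406 = 10·38 + 26, 38 = 1·26 + 12, 26 = 2·12 + 2, 12 = 6·2).
Back-substituting, 406·(3) + 38·(-32) = 2.
Scale by 33: particular solution (99, -1056); reduce a mod 19: (4, -41).
General solution: a = 4 + 19t, b = -41 - 203t for integer t.
-94 ≤ 4 + 19t ≤ 247 gives t ∈ [-5, 12], which is 18 values.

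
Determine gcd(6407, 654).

1

gcd(6407, 654):
  6407 = 9·654 + 521
  654 = 1·521 + 133
  521 = 3·133 + 122
  133 = 1·122 + 11
  122 = 11·11 + 1
  11 = 11·1
so gcd(6407, 654) = 1.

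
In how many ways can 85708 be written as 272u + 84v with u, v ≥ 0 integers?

15

gcd(272, 84):
  272 = 3·84 + 20
  84 = 4·20 + 4
  20 = 5·4
so gcd(272, 84) = 4.
Back-substitute for Bézout coefficients:
  4 = 84 - 4·20
  ... = 272·(-4) + 84·(13)
Scale by 21427: one solution is (-85708, 278551). Reduce u mod 21: (14, 975).
General: u = 14 + 21t, v = 975 - 68t.
u ≥ 0 ⇒ t ≥ 0; v ≥ 0 ⇒ t ≤ 14. So t ∈ [0, 14]: 15 solutions.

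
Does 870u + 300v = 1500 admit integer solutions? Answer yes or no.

yes

gcd(870, 300):
  870 = 2·300 + 270
  300 = 1·270 + 30
  270 = 9·30
so gcd(870, 300) = 30.
30 divides 1500, so integer solutions exist.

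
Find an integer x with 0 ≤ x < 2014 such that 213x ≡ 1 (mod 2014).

gcd(2014, 213) = 1  (2014 = 9×213 + 97, 213 = 2×97 + 19, 97 = 5×19 + 2, 19 = 9×2 + 1, 2 = 2×1).
Back-substituting, 213×(955) + 2014×(-101) = 1.
So 213×955 ≡ 1 (mod 2014), and 955 mod 2014 = 955.

955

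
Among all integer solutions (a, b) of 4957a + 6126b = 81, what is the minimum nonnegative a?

gcd(6126, 4957):
  6126 = 1×4957 + 1169
  4957 = 4×1169 + 281
  1169 = 4×281 + 45
  281 = 6×45 + 11
  45 = 4×11 + 1
  11 = 11×1
so gcd(6126, 4957) = 1.
1 divides 81, so solutions exist.
Back-substitute for Bézout coefficients:
  1 = 45 - 4×11
  ... = 4957×(-545) + 6126×(441)
Scale by 81/1 = 81: (a₀, b₀) = (-44145, 35721).
General solution: a = -44145 + 6126t, b = 35721 - 4957t for integer t.
a ≥ 0: smallest is -44145 mod 6126 = 4863 (at t = 8), with b = -3935.

4863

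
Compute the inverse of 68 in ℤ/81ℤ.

gcd(81, 68) = 1.
By Bézout, 68*(-25) + 81*(21) = 1.
So 68*-25 ≡ 1 (mod 81), and -25 mod 81 = 56.

56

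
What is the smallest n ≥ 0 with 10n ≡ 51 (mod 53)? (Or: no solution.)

21

gcd(53, 10) = 1.
1 divides 51, so solutions exist.
By Bézout, 10*(16) + 53*(-3) = 1.
So 10*(16) ≡ 1 (mod 53); multiply by 51: n ≡ 816 (mod 53).
Smallest nonnegative: n = 816 mod 53 = 21.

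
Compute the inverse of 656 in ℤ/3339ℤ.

962

gcd(3339, 656) = 1.
By Bézout, 656*(962) + 3339*(-189) = 1.
So 656*962 ≡ 1 (mod 3339), and 962 mod 3339 = 962.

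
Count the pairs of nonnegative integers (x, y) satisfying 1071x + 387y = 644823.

14

gcd(1071, 387) = 9  (1071 = 2*387 + 297, 387 = 1*297 + 90, 297 = 3*90 + 27, 90 = 3*27 + 9, 27 = 3*9).
Back-substituting, 1071*(-13) + 387*(36) = 9.
Scale by 71647: one solution is (-931411, 2579292). Reduce x mod 43: (12, 1633).
General: x = 12 + 43t, y = 1633 - 119t.
x ≥ 0 ⇒ t ≥ 0; y ≥ 0 ⇒ t ≤ 13. So t ∈ [0, 13]: 14 solutions.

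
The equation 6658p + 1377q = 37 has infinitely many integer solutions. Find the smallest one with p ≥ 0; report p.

382

gcd(6658, 1377) = 1.
1 divides 37, so solutions exist.
By Bézout, 6658×(643) + 1377×(-3109) = 1.
Scale by 37/1 = 37: (p₀, q₀) = (23791, -115033).
General solution: p = 23791 + 1377t, q = -115033 - 6658t for integer t.
p ≥ 0: smallest is 23791 mod 1377 = 382 (at t = -17), with q = -1847.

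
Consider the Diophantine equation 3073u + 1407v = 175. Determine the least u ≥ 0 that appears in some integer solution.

gcd(3073, 1407):
  3073 = 2·1407 + 259
  1407 = 5·259 + 112
  259 = 2·112 + 35
  112 = 3·35 + 7
  35 = 5·7
so gcd(3073, 1407) = 7.
7 divides 175, so solutions exist.
Back-substitute for Bézout coefficients:
  7 = 112 - 3·35
  ... = 3073·(-38) + 1407·(83)
Scale by 175/7 = 25: (u₀, v₀) = (-950, 2075).
General solution: u = -950 + 201t, v = 2075 - 439t for integer t.
u ≥ 0: smallest is -950 mod 201 = 55 (at t = 5), with v = -120.

55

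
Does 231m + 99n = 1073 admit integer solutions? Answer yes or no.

no

gcd(231, 99) = 33.
33 does not divide 1073 (remainder 17), so no integer solutions.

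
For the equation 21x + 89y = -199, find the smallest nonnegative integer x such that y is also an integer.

88

gcd(89, 21) = 1  (89 = 4·21 + 5, 21 = 4·5 + 1, 5 = 5·1).
1 divides -199, so solutions exist.
Back-substituting, 21·(17) + 89·(-4) = 1.
Scale by -199/1 = -199: (x₀, y₀) = (-3383, 796).
General solution: x = -3383 + 89t, y = 796 - 21t for integer t.
x ≥ 0: smallest is -3383 mod 89 = 88 (at t = 39), with y = -23.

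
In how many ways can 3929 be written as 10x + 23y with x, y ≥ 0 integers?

17

gcd(23, 10):
  23 = 2*10 + 3
  10 = 3*3 + 1
  3 = 3*1
so gcd(23, 10) = 1.
Back-substitute for Bézout coefficients:
  1 = 10 - 3*3
  ... = 10*(7) + 23*(-3)
Scale by 3929: one solution is (27503, -11787). Reduce x mod 23: (18, 163).
General: x = 18 + 23t, y = 163 - 10t.
x ≥ 0 ⇒ t ≥ 0; y ≥ 0 ⇒ t ≤ 16. So t ∈ [0, 16]: 17 solutions.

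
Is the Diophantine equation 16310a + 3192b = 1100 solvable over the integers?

no

gcd(16310, 3192) = 14  (16310 = 5×3192 + 350, 3192 = 9×350 + 42, 350 = 8×42 + 14, 42 = 3×14).
14 does not divide 1100 (remainder 8), so no integer solutions.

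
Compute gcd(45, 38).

gcd(45, 38) = 1  (45 = 1*38 + 7, 38 = 5*7 + 3, 7 = 2*3 + 1, 3 = 3*1).

1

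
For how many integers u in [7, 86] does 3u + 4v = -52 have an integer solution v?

gcd(4, 3) = 1.
By Bézout, 3·(-1) + 4·(1) = 1.
Particular solution: (0, -13).
General solution: u = 0 + 4t, v = -13 - 3t for integer t.
7 ≤ 0 + 4t ≤ 86 gives t ∈ [2, 21], which is 20 values.

20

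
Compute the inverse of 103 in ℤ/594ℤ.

gcd(594, 103) = 1.
By Bézout, 103*(-173) + 594*(30) = 1.
So 103*-173 ≡ 1 (mod 594), and -173 mod 594 = 421.

421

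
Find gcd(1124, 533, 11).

1

gcd(1124, 533):
  1124 = 2*533 + 58
  533 = 9*58 + 11
  58 = 5*11 + 3
  11 = 3*3 + 2
  3 = 1*2 + 1
  2 = 2*1
so gcd(1124, 533) = 1.
gcd(1, 11) = 1.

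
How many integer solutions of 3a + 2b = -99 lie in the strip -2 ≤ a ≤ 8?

gcd(3, 2) = 1.
By Bézout, 3*(1) + 2*(-1) = 1.
Particular solution: (1, -51).
General solution: a = 1 + 2t, b = -51 - 3t for integer t.
-2 ≤ 1 + 2t ≤ 8 gives t ∈ [-1, 3], which is 5 values.

5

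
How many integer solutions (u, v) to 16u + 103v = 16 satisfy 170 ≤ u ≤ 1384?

gcd(103, 16):
  103 = 6·16 + 7
  16 = 2·7 + 2
  7 = 3·2 + 1
  2 = 2·1
so gcd(103, 16) = 1.
Back-substitute for Bézout coefficients:
  1 = 7 - 3·2
  ... = 16·(-45) + 103·(7)
Scale by 16: particular solution (-720, 112); reduce u mod 103: (1, 0).
General solution: u = 1 + 103t, v = 0 - 16t for integer t.
170 ≤ 1 + 103t ≤ 1384 gives t ∈ [2, 13], which is 12 values.

12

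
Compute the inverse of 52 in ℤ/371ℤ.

264

gcd(371, 52) = 1  (371 = 7·52 + 7, 52 = 7·7 + 3, 7 = 2·3 + 1, 3 = 3·1).
Back-substituting, 52·(-107) + 371·(15) = 1.
So 52·-107 ≡ 1 (mod 371), and -107 mod 371 = 264.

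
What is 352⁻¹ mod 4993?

gcd(4993, 352):
  4993 = 14*352 + 65
  352 = 5*65 + 27
  65 = 2*27 + 11
  27 = 2*11 + 5
  11 = 2*5 + 1
  5 = 5*1
so gcd(4993, 352) = 1.
Back-substitute for Bézout coefficients:
  1 = 11 - 2*5
  ... = 352*(-922) + 4993*(65)
So 352*-922 ≡ 1 (mod 4993), and -922 mod 4993 = 4071.

4071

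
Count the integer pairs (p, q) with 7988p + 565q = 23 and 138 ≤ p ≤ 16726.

29

gcd(7988, 565):
  7988 = 14×565 + 78
  565 = 7×78 + 19
  78 = 4×19 + 2
  19 = 9×2 + 1
  2 = 2×1
so gcd(7988, 565) = 1.
Back-substitute for Bézout coefficients:
  1 = 19 - 9×2
  ... = 7988×(-268) + 565×(3789)
Scale by 23: particular solution (-6164, 87147); reduce p mod 565: (51, -721).
General solution: p = 51 + 565t, q = -721 - 7988t for integer t.
138 ≤ 51 + 565t ≤ 16726 gives t ∈ [1, 29], which is 29 values.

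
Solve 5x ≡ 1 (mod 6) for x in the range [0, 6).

gcd(6, 5) = 1  (6 = 1×5 + 1, 5 = 5×1).
Back-substituting, 5×(-1) + 6×(1) = 1.
So 5×-1 ≡ 1 (mod 6), and -1 mod 6 = 5.

5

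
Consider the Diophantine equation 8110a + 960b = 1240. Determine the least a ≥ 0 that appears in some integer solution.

gcd(8110, 960):
  8110 = 8*960 + 430
  960 = 2*430 + 100
  430 = 4*100 + 30
  100 = 3*30 + 10
  30 = 3*10
so gcd(8110, 960) = 10.
10 divides 1240, so solutions exist.
Back-substitute for Bézout coefficients:
  10 = 100 - 3*30
  ... = 8110*(-29) + 960*(245)
Scale by 1240/10 = 124: (a₀, b₀) = (-3596, 30380).
General solution: a = -3596 + 96t, b = 30380 - 811t for integer t.
a ≥ 0: smallest is -3596 mod 96 = 52 (at t = 38), with b = -438.

52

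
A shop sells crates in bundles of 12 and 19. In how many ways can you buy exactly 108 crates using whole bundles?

1

Need nonnegative integers with 12j + 19k = 108.
gcd(12, 19) = 1, and 12·(8) + 19·(-5) = 1.
So (j₀, k₀) = (864, -540); general j = 864 + 19t, k = -540 - 12t.
j ≥ 0 ⇒ t ≥ -45; k ≥ 0 ⇒ t ≤ -45. That's 1 value of t.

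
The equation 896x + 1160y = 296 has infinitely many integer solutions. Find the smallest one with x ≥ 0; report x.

56

gcd(1160, 896) = 8.
8 divides 296, so solutions exist.
By Bézout, 896·(-22) + 1160·(17) = 8.
Scale by 296/8 = 37: (x₀, y₀) = (-814, 629).
General solution: x = -814 + 145t, y = 629 - 112t for integer t.
x ≥ 0: smallest is -814 mod 145 = 56 (at t = 6), with y = -43.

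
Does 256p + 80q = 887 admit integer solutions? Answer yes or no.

gcd(256, 80) = 16  (256 = 3×80 + 16, 80 = 5×16).
16 does not divide 887 (remainder 7), so no integer solutions.

no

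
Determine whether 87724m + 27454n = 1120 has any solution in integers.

gcd(87724, 27454) = 14  (87724 = 3*27454 + 5362, 27454 = 5*5362 + 644, 5362 = 8*644 + 210, 644 = 3*210 + 14, 210 = 15*14).
14 divides 1120, so integer solutions exist.

yes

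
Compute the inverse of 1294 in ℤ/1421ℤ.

1007

gcd(1421, 1294) = 1  (1421 = 1·1294 + 127, 1294 = 10·127 + 24, 127 = 5·24 + 7, 24 = 3·7 + 3, 7 = 2·3 + 1, 3 = 3·1).
Back-substituting, 1294·(-414) + 1421·(377) = 1.
So 1294·-414 ≡ 1 (mod 1421), and -414 mod 1421 = 1007.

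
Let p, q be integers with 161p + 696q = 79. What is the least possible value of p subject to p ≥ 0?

623

gcd(696, 161):
  696 = 4*161 + 52
  161 = 3*52 + 5
  52 = 10*5 + 2
  5 = 2*2 + 1
  2 = 2*1
so gcd(696, 161) = 1.
1 divides 79, so solutions exist.
Back-substitute for Bézout coefficients:
  1 = 5 - 2*2
  ... = 161*(281) + 696*(-65)
Scale by 79/1 = 79: (p₀, q₀) = (22199, -5135).
General solution: p = 22199 + 696t, q = -5135 - 161t for integer t.
p ≥ 0: smallest is 22199 mod 696 = 623 (at t = -31), with q = -144.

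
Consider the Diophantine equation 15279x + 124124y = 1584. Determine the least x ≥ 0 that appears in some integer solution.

gcd(124124, 15279) = 11.
11 divides 1584, so solutions exist.
By Bézout, 15279·(3477) + 124124·(-428) = 11.
Scale by 1584/11 = 144: (x₀, y₀) = (500688, -61632).
General solution: x = 500688 + 11284t, y = -61632 - 1389t for integer t.
x ≥ 0: smallest is 500688 mod 11284 = 4192 (at t = -44), with y = -516.

4192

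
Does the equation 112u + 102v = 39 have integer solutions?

gcd(112, 102):
  112 = 1*102 + 10
  102 = 10*10 + 2
  10 = 5*2
so gcd(112, 102) = 2.
2 does not divide 39 (remainder 1), so no integer solutions.

no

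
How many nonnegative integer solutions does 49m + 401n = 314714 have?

16

gcd(401, 49):
  401 = 8×49 + 9
  49 = 5×9 + 4
  9 = 2×4 + 1
  4 = 4×1
so gcd(401, 49) = 1.
Back-substitute for Bézout coefficients:
  1 = 9 - 2×4
  ... = 49×(-90) + 401×(11)
Scale by 314714: one solution is (-28324260, 3461854). Reduce m mod 401: (375, 739).
General: m = 375 + 401t, n = 739 - 49t.
m ≥ 0 ⇒ t ≥ 0; n ≥ 0 ⇒ t ≤ 15. So t ∈ [0, 15]: 16 solutions.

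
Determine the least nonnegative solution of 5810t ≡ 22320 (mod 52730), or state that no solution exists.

2899

gcd(52730, 5810) = 10.
10 divides 22320, so solutions exist.
By Bézout, 5810·(599) + 52730·(-66) = 10.
So 5810·(599) ≡ 10 (mod 52730); multiply by 2232: t ≡ 1336968 (mod 5273).
Smallest nonnegative: t = 1336968 mod 5273 = 2899.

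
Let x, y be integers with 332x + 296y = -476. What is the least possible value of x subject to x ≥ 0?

gcd(332, 296) = 4.
4 divides -476, so solutions exist.
By Bézout, 332×(33) + 296×(-37) = 4.
Scale by -476/4 = -119: (x₀, y₀) = (-3927, 4403).
General solution: x = -3927 + 74t, y = 4403 - 83t for integer t.
x ≥ 0: smallest is -3927 mod 74 = 69 (at t = 54), with y = -79.

69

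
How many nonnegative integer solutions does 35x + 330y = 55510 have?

25

gcd(330, 35) = 5  (330 = 9·35 + 15, 35 = 2·15 + 5, 15 = 3·5).
Back-substituting, 35·(19) + 330·(-2) = 5.
Scale by 11102: one solution is (210938, -22204). Reduce x mod 66: (2, 168).
General: x = 2 + 66t, y = 168 - 7t.
x ≥ 0 ⇒ t ≥ 0; y ≥ 0 ⇒ t ≤ 24. So t ∈ [0, 24]: 25 solutions.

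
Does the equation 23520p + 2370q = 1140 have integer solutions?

gcd(23520, 2370) = 30  (23520 = 9*2370 + 2190, 2370 = 1*2190 + 180, 2190 = 12*180 + 30, 180 = 6*30).
30 divides 1140, so integer solutions exist.

yes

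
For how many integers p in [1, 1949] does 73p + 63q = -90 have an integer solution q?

gcd(73, 63) = 1.
By Bézout, 73*(19) + 63*(-22) = 1.
Particular solution: (54, -64).
General solution: p = 54 + 63t, q = -64 - 73t for integer t.
1 ≤ 54 + 63t ≤ 1949 gives t ∈ [0, 30], which is 31 values.

31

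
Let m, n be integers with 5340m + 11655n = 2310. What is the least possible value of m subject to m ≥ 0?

gcd(11655, 5340) = 15  (11655 = 2·5340 + 975, 5340 = 5·975 + 465, 975 = 2·465 + 45, 465 = 10·45 + 15, 45 = 3·15).
15 divides 2310, so solutions exist.
Back-substituting, 5340·(251) + 11655·(-115) = 15.
Scale by 2310/15 = 154: (m₀, n₀) = (38654, -17710).
General solution: m = 38654 + 777t, n = -17710 - 356t for integer t.
m ≥ 0: smallest is 38654 mod 777 = 581 (at t = -49), with n = -266.

581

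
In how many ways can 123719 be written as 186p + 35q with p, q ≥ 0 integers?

19

gcd(186, 35):
  186 = 5·35 + 11
  35 = 3·11 + 2
  11 = 5·2 + 1
  2 = 2·1
so gcd(186, 35) = 1.
Back-substitute for Bézout coefficients:
  1 = 11 - 5·2
  ... = 186·(16) + 35·(-85)
Scale by 123719: one solution is (1979504, -10516115). Reduce p mod 35: (9, 3487).
General: p = 9 + 35t, q = 3487 - 186t.
p ≥ 0 ⇒ t ≥ 0; q ≥ 0 ⇒ t ≤ 18. So t ∈ [0, 18]: 19 solutions.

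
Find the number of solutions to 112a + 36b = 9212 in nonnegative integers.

9

gcd(112, 36) = 4.
By Bézout, 112·(1) + 36·(-3) = 4.
One solution: (8, 231).
General: a = 8 + 9t, b = 231 - 28t.
a ≥ 0 ⇒ t ≥ 0; b ≥ 0 ⇒ t ≤ 8. So t ∈ [0, 8]: 9 solutions.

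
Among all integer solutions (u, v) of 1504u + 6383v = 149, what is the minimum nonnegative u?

gcd(6383, 1504):
  6383 = 4×1504 + 367
  1504 = 4×367 + 36
  367 = 10×36 + 7
  36 = 5×7 + 1
  7 = 7×1
so gcd(6383, 1504) = 1.
1 divides 149, so solutions exist.
Back-substitute for Bézout coefficients:
  1 = 36 - 5×7
  ... = 1504×(887) + 6383×(-209)
Scale by 149/1 = 149: (u₀, v₀) = (132163, -31141).
General solution: u = 132163 + 6383t, v = -31141 - 1504t for integer t.
u ≥ 0: smallest is 132163 mod 6383 = 4503 (at t = -20), with v = -1061.

4503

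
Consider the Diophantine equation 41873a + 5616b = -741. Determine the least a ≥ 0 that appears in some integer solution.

gcd(41873, 5616):
  41873 = 7×5616 + 2561
  5616 = 2×2561 + 494
  2561 = 5×494 + 91
  494 = 5×91 + 39
  91 = 2×39 + 13
  39 = 3×13
so gcd(41873, 5616) = 13.
13 divides -741, so solutions exist.
Back-substitute for Bézout coefficients:
  13 = 91 - 2×39
  ... = 41873×(125) + 5616×(-932)
Scale by -741/13 = -57: (a₀, b₀) = (-7125, 53124).
General solution: a = -7125 + 432t, b = 53124 - 3221t for integer t.
a ≥ 0: smallest is -7125 mod 432 = 219 (at t = 17), with b = -1633.

219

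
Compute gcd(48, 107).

gcd(107, 48):
  107 = 2*48 + 11
  48 = 4*11 + 4
  11 = 2*4 + 3
  4 = 1*3 + 1
  3 = 3*1
so gcd(107, 48) = 1.

1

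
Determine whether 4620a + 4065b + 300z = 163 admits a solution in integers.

no

gcd(4620, 4065) = 15  (4620 = 1*4065 + 555, 4065 = 7*555 + 180, 555 = 3*180 + 15, 180 = 12*15).
gcd(15, 300) = 15.
15 does not divide 163 (remainder 13), so no integer solutions.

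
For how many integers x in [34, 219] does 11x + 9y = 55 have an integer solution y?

20

gcd(11, 9):
  11 = 1×9 + 2
  9 = 4×2 + 1
  2 = 2×1
so gcd(11, 9) = 1.
Back-substitute for Bézout coefficients:
  1 = 9 - 4×2
  ... = 11×(-4) + 9×(5)
Scale by 55: particular solution (-220, 275); reduce x mod 9: (5, 0).
General solution: x = 5 + 9t, y = 0 - 11t for integer t.
34 ≤ 5 + 9t ≤ 219 gives t ∈ [4, 23], which is 20 values.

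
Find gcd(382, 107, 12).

gcd(382, 107) = 1.
gcd(1, 12) = 1.

1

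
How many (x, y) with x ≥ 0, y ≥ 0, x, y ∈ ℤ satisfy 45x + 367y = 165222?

10

gcd(367, 45):
  367 = 8·45 + 7
  45 = 6·7 + 3
  7 = 2·3 + 1
  3 = 3·1
so gcd(367, 45) = 1.
Back-substitute for Bézout coefficients:
  1 = 7 - 2·3
  ... = 45·(-106) + 367·(13)
Scale by 165222: one solution is (-17513532, 2147886). Reduce x mod 367: (75, 441).
General: x = 75 + 367t, y = 441 - 45t.
x ≥ 0 ⇒ t ≥ 0; y ≥ 0 ⇒ t ≤ 9. So t ∈ [0, 9]: 10 solutions.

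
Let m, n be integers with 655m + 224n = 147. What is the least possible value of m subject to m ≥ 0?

gcd(655, 224):
  655 = 2×224 + 207
  224 = 1×207 + 17
  207 = 12×17 + 3
  17 = 5×3 + 2
  3 = 1×2 + 1
  2 = 2×1
so gcd(655, 224) = 1.
1 divides 147, so solutions exist.
Back-substitute for Bézout coefficients:
  1 = 3 - 1×2
  ... = 655×(79) + 224×(-231)
Scale by 147/1 = 147: (m₀, n₀) = (11613, -33957).
General solution: m = 11613 + 224t, n = -33957 - 655t for integer t.
m ≥ 0: smallest is 11613 mod 224 = 189 (at t = -51), with n = -552.

189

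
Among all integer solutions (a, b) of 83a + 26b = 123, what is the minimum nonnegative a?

gcd(83, 26) = 1.
1 divides 123, so solutions exist.
By Bézout, 83·(-5) + 26·(16) = 1.
Scale by 123/1 = 123: (a₀, b₀) = (-615, 1968).
General solution: a = -615 + 26t, b = 1968 - 83t for integer t.
a ≥ 0: smallest is -615 mod 26 = 9 (at t = 24), with b = -24.

9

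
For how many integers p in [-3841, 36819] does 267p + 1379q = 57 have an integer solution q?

gcd(1379, 267) = 1  (1379 = 5*267 + 44, 267 = 6*44 + 3, 44 = 14*3 + 2, 3 = 1*2 + 1, 2 = 2*1).
Back-substituting, 267*(470) + 1379*(-91) = 1.
Scale by 57: particular solution (26790, -5187); reduce p mod 1379: (589, -114).
General solution: p = 589 + 1379t, q = -114 - 267t for integer t.
-3841 ≤ 589 + 1379t ≤ 36819 gives t ∈ [-3, 26], which is 30 values.

30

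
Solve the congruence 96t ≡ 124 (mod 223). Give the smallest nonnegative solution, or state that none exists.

215

gcd(223, 96):
  223 = 2·96 + 31
  96 = 3·31 + 3
  31 = 10·3 + 1
  3 = 3·1
so gcd(223, 96) = 1.
1 divides 124, so solutions exist.
Back-substitute for Bézout coefficients:
  1 = 31 - 10·3
  ... = 96·(-72) + 223·(31)
So 96·(-72) ≡ 1 (mod 223); multiply by 124: t ≡ -8928 (mod 223).
Smallest nonnegative: t = -8928 mod 223 = 215.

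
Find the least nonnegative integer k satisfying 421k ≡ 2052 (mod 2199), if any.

78

gcd(2199, 421) = 1  (2199 = 5×421 + 94, 421 = 4×94 + 45, 94 = 2×45 + 4, 45 = 11×4 + 1, 4 = 4×1).
1 divides 2052, so solutions exist.
Back-substituting, 421×(538) + 2199×(-103) = 1.
So 421×(538) ≡ 1 (mod 2199); multiply by 2052: k ≡ 1103976 (mod 2199).
Smallest nonnegative: k = 1103976 mod 2199 = 78.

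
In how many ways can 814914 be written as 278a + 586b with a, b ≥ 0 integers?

gcd(586, 278):
  586 = 2·278 + 30
  278 = 9·30 + 8
  30 = 3·8 + 6
  8 = 1·6 + 2
  6 = 3·2
so gcd(586, 278) = 2.
Back-substitute for Bézout coefficients:
  2 = 8 - 1·6
  ... = 278·(78) + 586·(-37)
Scale by 407457: one solution is (31781646, -15075909). Reduce a mod 293: (229, 1282).
General: a = 229 + 293t, b = 1282 - 139t.
a ≥ 0 ⇒ t ≥ 0; b ≥ 0 ⇒ t ≤ 9. So t ∈ [0, 9]: 10 solutions.

10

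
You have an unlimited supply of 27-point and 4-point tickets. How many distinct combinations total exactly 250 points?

2

Need nonnegative integers with 27j + 4k = 250.
gcd(27, 4) = 1, and 27·(-1) + 4·(7) = 1.
So (j₀, k₀) = (-250, 1750); general j = -250 + 4t, k = 1750 - 27t.
j ≥ 0 ⇒ t ≥ 63; k ≥ 0 ⇒ t ≤ 64. That's 2 values of t.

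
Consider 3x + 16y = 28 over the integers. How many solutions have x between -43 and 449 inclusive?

gcd(16, 3) = 1  (16 = 5·3 + 1, 3 = 3·1).
Back-substituting, 3·(-5) + 16·(1) = 1.
Scale by 28: particular solution (-140, 28); reduce x mod 16: (4, 1).
General solution: x = 4 + 16t, y = 1 - 3t for integer t.
-43 ≤ 4 + 16t ≤ 449 gives t ∈ [-2, 27], which is 30 values.

30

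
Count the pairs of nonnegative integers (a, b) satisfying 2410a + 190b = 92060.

2

gcd(2410, 190) = 10.
By Bézout, 2410·(3) + 190·(-38) = 10.
One solution: (11, 345).
General: a = 11 + 19t, b = 345 - 241t.
a ≥ 0 ⇒ t ≥ 0; b ≥ 0 ⇒ t ≤ 1. So t ∈ [0, 1]: 2 solutions.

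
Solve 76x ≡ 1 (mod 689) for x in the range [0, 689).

136

gcd(689, 76):
  689 = 9×76 + 5
  76 = 15×5 + 1
  5 = 5×1
so gcd(689, 76) = 1.
Back-substitute for Bézout coefficients:
  1 = 76 - 15×5
  ... = 76×(136) + 689×(-15)
So 76×136 ≡ 1 (mod 689), and 136 mod 689 = 136.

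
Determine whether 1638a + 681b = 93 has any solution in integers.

yes

gcd(1638, 681) = 3  (1638 = 2×681 + 276, 681 = 2×276 + 129, 276 = 2×129 + 18, 129 = 7×18 + 3, 18 = 6×3).
3 divides 93, so integer solutions exist.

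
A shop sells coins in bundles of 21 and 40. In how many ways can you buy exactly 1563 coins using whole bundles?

Need nonnegative integers with 21j + 40k = 1563.
gcd(21, 40) = 1, and 21·(-19) + 40·(10) = 1.
So (j₀, k₀) = (-29697, 15630); general j = -29697 + 40t, k = 15630 - 21t.
j ≥ 0 ⇒ t ≥ 743; k ≥ 0 ⇒ t ≤ 744. That's 2 values of t.

2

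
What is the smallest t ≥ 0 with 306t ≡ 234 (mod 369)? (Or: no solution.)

gcd(369, 306) = 9.
9 divides 234, so solutions exist.
By Bézout, 306·(-6) + 369·(5) = 9.
So 306·(-6) ≡ 9 (mod 369); multiply by 26: t ≡ -156 (mod 41).
Smallest nonnegative: t = -156 mod 41 = 8.

8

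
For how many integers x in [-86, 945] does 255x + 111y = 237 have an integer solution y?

27

gcd(255, 111) = 3.
By Bézout, 255·(-10) + 111·(23) = 3.
Particular solution: (24, -53).
General solution: x = 24 + 37t, y = -53 - 85t for integer t.
-86 ≤ 24 + 37t ≤ 945 gives t ∈ [-2, 24], which is 27 values.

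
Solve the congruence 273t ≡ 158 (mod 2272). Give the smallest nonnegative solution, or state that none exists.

2206

gcd(2272, 273) = 1.
1 divides 158, so solutions exist.
By Bézout, 273*(-1007) + 2272*(121) = 1.
So 273*(-1007) ≡ 1 (mod 2272); multiply by 158: t ≡ -159106 (mod 2272).
Smallest nonnegative: t = -159106 mod 2272 = 2206.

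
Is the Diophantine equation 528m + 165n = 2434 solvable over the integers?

no

gcd(528, 165) = 33  (528 = 3·165 + 33, 165 = 5·33).
33 does not divide 2434 (remainder 25), so no integer solutions.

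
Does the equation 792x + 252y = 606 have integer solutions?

no

gcd(792, 252):
  792 = 3·252 + 36
  252 = 7·36
so gcd(792, 252) = 36.
36 does not divide 606 (remainder 30), so no integer solutions.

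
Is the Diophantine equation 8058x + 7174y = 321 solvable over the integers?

no

gcd(8058, 7174) = 34.
34 does not divide 321 (remainder 15), so no integer solutions.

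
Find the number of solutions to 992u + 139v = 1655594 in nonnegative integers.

gcd(992, 139) = 1.
By Bézout, 992×(22) + 139×(-157) = 1.
One solution: (64, 11454).
General: u = 64 + 139t, v = 11454 - 992t.
u ≥ 0 ⇒ t ≥ 0; v ≥ 0 ⇒ t ≤ 11. So t ∈ [0, 11]: 12 solutions.

12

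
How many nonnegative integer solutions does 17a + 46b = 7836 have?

10

gcd(46, 17) = 1  (46 = 2×17 + 12, 17 = 1×12 + 5, 12 = 2×5 + 2, 5 = 2×2 + 1, 2 = 2×1).
Back-substituting, 17×(19) + 46×(-7) = 1.
Scale by 7836: one solution is (148884, -54852). Reduce a mod 46: (28, 160).
General: a = 28 + 46t, b = 160 - 17t.
a ≥ 0 ⇒ t ≥ 0; b ≥ 0 ⇒ t ≤ 9. So t ∈ [0, 9]: 10 solutions.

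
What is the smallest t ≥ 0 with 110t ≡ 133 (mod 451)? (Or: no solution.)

gcd(451, 110) = 11  (451 = 4*110 + 11, 110 = 10*11).
11 does not divide 133, so the congruence has no solution.

no solution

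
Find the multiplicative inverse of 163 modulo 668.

459

gcd(668, 163) = 1.
By Bézout, 163×(-209) + 668×(51) = 1.
So 163×-209 ≡ 1 (mod 668), and -209 mod 668 = 459.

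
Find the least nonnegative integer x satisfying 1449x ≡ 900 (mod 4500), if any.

100

gcd(4500, 1449):
  4500 = 3×1449 + 153
  1449 = 9×153 + 72
  153 = 2×72 + 9
  72 = 8×9
so gcd(4500, 1449) = 9.
9 divides 900, so solutions exist.
Back-substitute for Bézout coefficients:
  9 = 153 - 2×72
  ... = 1449×(-59) + 4500×(19)
So 1449×(-59) ≡ 9 (mod 4500); multiply by 100: x ≡ -5900 (mod 500).
Smallest nonnegative: x = -5900 mod 500 = 100.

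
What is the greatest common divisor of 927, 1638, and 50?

gcd(1638, 927):
  1638 = 1*927 + 711
  927 = 1*711 + 216
  711 = 3*216 + 63
  216 = 3*63 + 27
  63 = 2*27 + 9
  27 = 3*9
so gcd(1638, 927) = 9.
gcd(9, 50) = 1.

1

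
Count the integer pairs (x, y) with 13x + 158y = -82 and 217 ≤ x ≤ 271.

gcd(158, 13) = 1  (158 = 12·13 + 2, 13 = 6·2 + 1, 2 = 2·1).
Back-substituting, 13·(73) + 158·(-6) = 1.
Scale by -82: particular solution (-5986, 492); reduce x mod 158: (18, -2).
General solution: x = 18 + 158t, y = -2 - 13t for integer t.
217 ≤ 18 + 158t ≤ 271 gives t ∈ [2, 1], which is 0 values.

0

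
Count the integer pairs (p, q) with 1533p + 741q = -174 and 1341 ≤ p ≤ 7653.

gcd(1533, 741) = 3.
By Bézout, 1533·(-29) + 741·(60) = 3.
Particular solution: (200, -414).
General solution: p = 200 + 247t, q = -414 - 511t for integer t.
1341 ≤ 200 + 247t ≤ 7653 gives t ∈ [5, 30], which is 26 values.

26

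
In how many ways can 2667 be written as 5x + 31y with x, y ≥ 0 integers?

17

gcd(31, 5):
  31 = 6·5 + 1
  5 = 5·1
so gcd(31, 5) = 1.
Back-substitute for Bézout coefficients:
  1 = 31 - 6·5
  ... = 5·(-6) + 31·(1)
Scale by 2667: one solution is (-16002, 2667). Reduce x mod 31: (25, 82).
General: x = 25 + 31t, y = 82 - 5t.
x ≥ 0 ⇒ t ≥ 0; y ≥ 0 ⇒ t ≤ 16. So t ∈ [0, 16]: 17 solutions.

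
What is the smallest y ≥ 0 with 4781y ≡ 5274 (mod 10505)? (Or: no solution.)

gcd(10505, 4781) = 1  (10505 = 2·4781 + 943, 4781 = 5·943 + 66, 943 = 14·66 + 19, 66 = 3·19 + 9, 19 = 2·9 + 1, 9 = 9·1).
1 divides 5274, so solutions exist.
Back-substituting, 4781·(-1114) + 10505·(507) = 1.
So 4781·(-1114) ≡ 1 (mod 10505); multiply by 5274: y ≡ -5875236 (mod 10505).
Smallest nonnegative: y = -5875236 mod 10505 = 7564.

7564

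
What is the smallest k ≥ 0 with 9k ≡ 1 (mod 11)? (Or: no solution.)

gcd(11, 9) = 1.
1 divides 1, so solutions exist.
By Bézout, 9×(5) + 11×(-4) = 1.
So 9×(5) ≡ 1 (mod 11); multiply by 1: k ≡ 5 (mod 11).
Smallest nonnegative: k = 5 mod 11 = 5.

5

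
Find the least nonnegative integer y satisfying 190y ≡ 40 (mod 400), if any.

gcd(400, 190) = 10  (400 = 2·190 + 20, 190 = 9·20 + 10, 20 = 2·10).
10 divides 40, so solutions exist.
Back-substituting, 190·(19) + 400·(-9) = 10.
So 190·(19) ≡ 10 (mod 400); multiply by 4: y ≡ 76 (mod 40).
Smallest nonnegative: y = 76 mod 40 = 36.

36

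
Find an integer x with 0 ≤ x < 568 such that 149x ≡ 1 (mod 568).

61

gcd(568, 149):
  568 = 3×149 + 121
  149 = 1×121 + 28
  121 = 4×28 + 9
  28 = 3×9 + 1
  9 = 9×1
so gcd(568, 149) = 1.
Back-substitute for Bézout coefficients:
  1 = 28 - 3×9
  ... = 149×(61) + 568×(-16)
So 149×61 ≡ 1 (mod 568), and 61 mod 568 = 61.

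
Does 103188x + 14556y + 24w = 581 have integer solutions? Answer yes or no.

gcd(103188, 14556) = 12  (103188 = 7×14556 + 1296, 14556 = 11×1296 + 300, 1296 = 4×300 + 96, 300 = 3×96 + 12, 96 = 8×12).
gcd(12, 24) = 12.
12 does not divide 581 (remainder 5), so no integer solutions.

no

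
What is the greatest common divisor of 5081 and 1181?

1

gcd(5081, 1181):
  5081 = 4×1181 + 357
  1181 = 3×357 + 110
  357 = 3×110 + 27
  110 = 4×27 + 2
  27 = 13×2 + 1
  2 = 2×1
so gcd(5081, 1181) = 1.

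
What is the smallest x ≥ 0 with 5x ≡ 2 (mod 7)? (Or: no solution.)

6

gcd(7, 5) = 1  (7 = 1×5 + 2, 5 = 2×2 + 1, 2 = 2×1).
1 divides 2, so solutions exist.
Back-substituting, 5×(3) + 7×(-2) = 1.
So 5×(3) ≡ 1 (mod 7); multiply by 2: x ≡ 6 (mod 7).
Smallest nonnegative: x = 6 mod 7 = 6.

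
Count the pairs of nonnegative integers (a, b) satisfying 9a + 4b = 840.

gcd(9, 4):
  9 = 2×4 + 1
  4 = 4×1
so gcd(9, 4) = 1.
Back-substitute for Bézout coefficients:
  1 = 9 - 2×4
  ... = 9×(1) + 4×(-2)
Scale by 840: one solution is (840, -1680). Reduce a mod 4: (0, 210).
General: a = 0 + 4t, b = 210 - 9t.
a ≥ 0 ⇒ t ≥ 0; b ≥ 0 ⇒ t ≤ 23. So t ∈ [0, 23]: 24 solutions.

24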